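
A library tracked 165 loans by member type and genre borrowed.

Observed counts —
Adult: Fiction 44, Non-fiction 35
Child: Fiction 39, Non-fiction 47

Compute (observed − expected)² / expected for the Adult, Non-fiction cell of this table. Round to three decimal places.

Row total (Adult) = 79; column total (Non-fiction) = 82; N = 165.
Expected count E = 79 × 82 / 165 = 39.2606.
Contribution = (O − E)²/E = (35 − 39.2606)² / 39.2606 = 0.462.

0.462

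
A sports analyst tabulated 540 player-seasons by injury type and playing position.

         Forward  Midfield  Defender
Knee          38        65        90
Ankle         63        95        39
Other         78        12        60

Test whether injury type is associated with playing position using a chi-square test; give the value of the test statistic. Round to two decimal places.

91.82

Row totals: 193, 197, 150. Column totals: 179, 172, 189. Grand total N = 540.
Expected counts (row total × column total / N):
  Knee, Forward: 193×179/540 = 63.976
  Knee, Midfield: 193×172/540 = 61.474
  Knee, Defender: 193×189/540 = 67.550
  Ankle, Forward: 197×179/540 = 65.302
  Ankle, Midfield: 197×172/540 = 62.748
  Ankle, Defender: 197×189/540 = 68.950
  Other, Forward: 150×179/540 = 49.722
  Other, Midfield: 150×172/540 = 47.778
  Other, Defender: 150×189/540 = 52.500
Contributions (O − E)²/E:
  (38 − 63.976)²/63.976 = 10.5470
  (65 − 61.474)²/61.474 = 0.2022
  (90 − 67.550)²/67.550 = 7.4612
  (63 − 65.302)²/65.302 = 0.0811
  (95 − 62.748)²/62.748 = 16.5773
  (39 − 68.950)²/68.950 = 13.0095
  (78 − 49.722)²/49.722 = 16.0823
  (12 − 47.778)²/47.778 = 26.7919
  (60 − 52.500)²/52.500 = 1.0714
χ² = 10.5470 + 0.2022 + 7.4612 + 0.0811 + 16.5773 + 13.0095 + 16.0823 + 26.7919 + 1.0714 = 91.82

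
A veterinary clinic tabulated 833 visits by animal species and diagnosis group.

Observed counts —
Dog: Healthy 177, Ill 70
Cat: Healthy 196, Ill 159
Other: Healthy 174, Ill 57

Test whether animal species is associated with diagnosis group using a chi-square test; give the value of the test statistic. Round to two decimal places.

Row totals: 247, 355, 231. Column totals: 547, 286. Grand total N = 833.
Expected counts (row total × column total / N):
  Dog, Healthy: 247×547/833 = 162.196
  Dog, Ill: 247×286/833 = 84.804
  Cat, Healthy: 355×547/833 = 233.115
  Cat, Ill: 355×286/833 = 121.885
  Other, Healthy: 231×547/833 = 151.689
  Other, Ill: 231×286/833 = 79.311
Contributions (O − E)²/E:
  (177 − 162.196)²/162.196 = 1.3512
  (70 − 84.804)²/84.804 = 2.5843
  (196 − 233.115)²/233.115 = 5.9092
  (159 − 121.885)²/121.885 = 11.3018
  (174 − 151.689)²/151.689 = 3.2816
  (57 − 79.311)²/79.311 = 6.2763
χ² = 1.3512 + 2.5843 + 5.9092 + 11.3018 + 3.2816 + 6.2763 = 30.70

30.70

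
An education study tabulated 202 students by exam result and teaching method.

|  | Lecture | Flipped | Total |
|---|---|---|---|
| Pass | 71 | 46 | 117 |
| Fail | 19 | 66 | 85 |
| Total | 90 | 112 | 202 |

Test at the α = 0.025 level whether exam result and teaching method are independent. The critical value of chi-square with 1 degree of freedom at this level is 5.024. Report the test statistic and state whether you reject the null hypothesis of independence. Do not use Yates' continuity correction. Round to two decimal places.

29.28; reject H₀

Grand total N = 202.
Expected counts (row total × column total / N):
  Pass, Lecture: 117×90/202 = 52.129
  Pass, Flipped: 117×112/202 = 64.871
  Fail, Lecture: 85×90/202 = 37.871
  Fail, Flipped: 85×112/202 = 47.129
Contributions (O − E)²/E:
  (71 − 52.129)²/52.129 = 6.8314
  (46 − 64.871)²/64.871 = 5.4896
  (19 − 37.871)²/37.871 = 9.4034
  (66 − 47.129)²/47.129 = 7.5562
χ² = 6.8314 + 5.4896 + 9.4034 + 7.5562 = 29.28
df = (2−1)(2−1) = 1. Since 29.28 > 5.024, reject the null hypothesis of independence at α = 0.025.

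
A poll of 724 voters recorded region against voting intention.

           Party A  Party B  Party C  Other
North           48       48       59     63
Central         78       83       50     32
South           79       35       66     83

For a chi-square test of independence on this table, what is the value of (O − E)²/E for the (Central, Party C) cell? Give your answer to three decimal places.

Row total (Central) = 243; column total (Party C) = 175; N = 724.
Expected count E = 243 × 175 / 724 = 58.7362.
Contribution = (O − E)²/E = (50 − 58.7362)² / 58.7362 = 1.299.

1.299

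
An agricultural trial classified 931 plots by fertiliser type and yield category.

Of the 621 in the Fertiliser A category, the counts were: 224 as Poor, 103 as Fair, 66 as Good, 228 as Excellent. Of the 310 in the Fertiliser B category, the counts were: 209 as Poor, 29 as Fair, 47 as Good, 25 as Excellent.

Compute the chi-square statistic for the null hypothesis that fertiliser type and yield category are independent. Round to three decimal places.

117.278

Row totals: 621, 310. Column totals: 433, 132, 113, 253. Grand total N = 931.
Expected counts (row total × column total / N):
  Fertiliser A, Poor: 621×433/931 = 288.8217
  Fertiliser A, Fair: 621×132/931 = 88.0473
  Fertiliser A, Good: 621×113/931 = 75.3738
  Fertiliser A, Excellent: 621×253/931 = 168.7573
  Fertiliser B, Poor: 310×433/931 = 144.1783
  Fertiliser B, Fair: 310×132/931 = 43.9527
  Fertiliser B, Good: 310×113/931 = 37.6262
  Fertiliser B, Excellent: 310×253/931 = 84.2427
Contributions (O − E)²/E:
  (224 − 288.8217)²/288.8217 = 14.5483
  (103 − 88.0473)²/88.0473 = 2.5394
  (66 − 75.3738)²/75.3738 = 1.1658
  (228 − 168.7573)²/168.7573 = 20.7973
  (209 − 144.1783)²/144.1783 = 29.1434
  (29 − 43.9527)²/43.9527 = 5.0869
  (47 − 37.6262)²/37.6262 = 2.3353
  (25 − 84.2427)²/84.2427 = 41.6617
χ² = 14.5483 + 2.5394 + 1.1658 + 20.7973 + 29.1434 + 5.0869 + 2.3353 + 41.6617 = 117.278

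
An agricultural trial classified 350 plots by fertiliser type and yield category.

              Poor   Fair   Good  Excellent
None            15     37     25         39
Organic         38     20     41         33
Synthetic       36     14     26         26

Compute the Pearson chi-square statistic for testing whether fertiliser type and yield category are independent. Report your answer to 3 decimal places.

Row totals: 116, 132, 102. Column totals: 89, 71, 92, 98. Grand total N = 350.
Expected counts (row total × column total / N):
  None, Poor: 116×89/350 = 29.4971
  None, Fair: 116×71/350 = 23.5314
  None, Good: 116×92/350 = 30.4914
  None, Excellent: 116×98/350 = 32.4800
  Organic, Poor: 132×89/350 = 33.5657
  Organic, Fair: 132×71/350 = 26.7771
  Organic, Good: 132×92/350 = 34.6971
  Organic, Excellent: 132×98/350 = 36.9600
  Synthetic, Poor: 102×89/350 = 25.9371
  Synthetic, Fair: 102×71/350 = 20.6914
  Synthetic, Good: 102×92/350 = 26.8114
  Synthetic, Excellent: 102×98/350 = 28.5600
Contributions (O − E)²/E:
  (15 − 29.4971)²/29.4971 = 7.1250
  (37 − 23.5314)²/23.5314 = 7.7090
  (25 − 30.4914)²/30.4914 = 0.9890
  (39 − 32.4800)²/32.4800 = 1.3088
  (38 − 33.5657)²/33.5657 = 0.5858
  (20 − 26.7771)²/26.7771 = 1.7152
  (41 − 34.6971)²/34.6971 = 1.1450
  (33 − 36.9600)²/36.9600 = 0.4243
  (36 − 25.9371)²/25.9371 = 3.9041
  (14 − 20.6914)²/20.6914 = 2.1639
  (26 − 26.8114)²/26.8114 = 0.0246
  (26 − 28.5600)²/28.5600 = 0.2295
χ² = 7.1250 + 7.7090 + 0.9890 + 1.3088 + 0.5858 + 1.7152 + 1.1450 + 0.4243 + 3.9041 + 2.1639 + 0.0246 + 0.2295 = 27.324

27.324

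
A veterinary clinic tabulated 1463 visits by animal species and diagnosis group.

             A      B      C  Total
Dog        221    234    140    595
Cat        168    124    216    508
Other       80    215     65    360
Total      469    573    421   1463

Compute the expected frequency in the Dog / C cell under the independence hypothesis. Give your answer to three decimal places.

171.220

Row total (Dog) = 595; column total (C) = 421; grand total N = 1463.
Expected count = (row total × column total) / N = 595 × 421 / 1463 = 171.220.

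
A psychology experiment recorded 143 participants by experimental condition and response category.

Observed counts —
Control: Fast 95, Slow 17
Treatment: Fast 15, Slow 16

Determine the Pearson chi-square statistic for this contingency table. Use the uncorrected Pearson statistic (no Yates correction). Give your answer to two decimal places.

18.16

Row totals: 112, 31. Column totals: 110, 33. Grand total N = 143.
Expected counts (row total × column total / N):
  Control, Fast: 112×110/143 = 86.154
  Control, Slow: 112×33/143 = 25.846
  Treatment, Fast: 31×110/143 = 23.846
  Treatment, Slow: 31×33/143 = 7.154
Contributions (O − E)²/E:
  (95 − 86.154)²/86.154 = 0.9083
  (17 − 25.846)²/25.846 = 3.0276
  (15 − 23.846)²/23.846 = 3.2815
  (16 − 7.154)²/7.154 = 10.9382
χ² = 0.9083 + 3.0276 + 3.2815 + 10.9382 = 18.16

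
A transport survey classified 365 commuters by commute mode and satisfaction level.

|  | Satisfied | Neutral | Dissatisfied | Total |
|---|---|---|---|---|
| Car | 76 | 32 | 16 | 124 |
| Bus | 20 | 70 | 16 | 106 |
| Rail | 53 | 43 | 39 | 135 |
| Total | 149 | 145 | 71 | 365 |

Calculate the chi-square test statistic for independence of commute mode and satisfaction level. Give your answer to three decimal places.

61.899

Grand total N = 365.
Expected counts (row total × column total / N):
  Car, Satisfied: 124×149/365 = 50.6192
  Car, Neutral: 124×145/365 = 49.2603
  Car, Dissatisfied: 124×71/365 = 24.1205
  Bus, Satisfied: 106×149/365 = 43.2712
  Bus, Neutral: 106×145/365 = 42.1096
  Bus, Dissatisfied: 106×71/365 = 20.6192
  Rail, Satisfied: 135×149/365 = 55.1096
  Rail, Neutral: 135×145/365 = 53.6301
  Rail, Dissatisfied: 135×71/365 = 26.2603
Contributions (O − E)²/E:
  (76 − 50.6192)²/50.6192 = 12.7261
  (32 − 49.2603)²/49.2603 = 6.0478
  (16 − 24.1205)²/24.1205 = 2.7339
  (20 − 43.2712)²/43.2712 = 12.5152
  (70 − 42.1096)²/42.1096 = 18.4726
  (16 − 20.6192)²/20.6192 = 1.0348
  (53 − 55.1096)²/55.1096 = 0.0808
  (43 − 53.6301)²/53.6301 = 2.1070
  (39 − 26.2603)²/26.2603 = 6.1804
χ² = 12.7261 + 6.0478 + 2.7339 + 12.5152 + 18.4726 + 1.0348 + 0.0808 + 2.1070 + 6.1804 = 61.899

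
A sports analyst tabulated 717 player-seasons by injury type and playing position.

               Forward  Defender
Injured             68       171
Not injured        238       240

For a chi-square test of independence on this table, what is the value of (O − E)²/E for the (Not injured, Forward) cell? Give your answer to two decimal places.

5.67

Row total (Not injured) = 478; column total (Forward) = 306; N = 717.
Expected count E = 478 × 306 / 717 = 204.000.
Contribution = (O − E)²/E = (238 − 204.000)² / 204.000 = 5.67.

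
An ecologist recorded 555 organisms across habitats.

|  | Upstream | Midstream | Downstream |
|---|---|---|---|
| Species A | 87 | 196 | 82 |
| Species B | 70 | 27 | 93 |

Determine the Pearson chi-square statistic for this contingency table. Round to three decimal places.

83.756

Row totals: 365, 190. Column totals: 157, 223, 175. Grand total N = 555.
Expected counts (row total × column total / N):
  Species A, Upstream: 365×157/555 = 103.2523
  Species A, Midstream: 365×223/555 = 146.6577
  Species A, Downstream: 365×175/555 = 115.0901
  Species B, Upstream: 190×157/555 = 53.7477
  Species B, Midstream: 190×223/555 = 76.3423
  Species B, Downstream: 190×175/555 = 59.9099
Contributions (O − E)²/E:
  (87 − 103.2523)²/103.2523 = 2.5582
  (196 − 146.6577)²/146.6577 = 16.6010
  (82 − 115.0901)²/115.0901 = 9.5139
  (70 − 53.7477)²/53.7477 = 4.9144
  (27 − 76.3423)²/76.3423 = 31.8914
  (93 − 59.9099)²/59.9099 = 18.2767
χ² = 2.5582 + 16.6010 + 9.5139 + 4.9144 + 31.8914 + 18.2767 = 83.756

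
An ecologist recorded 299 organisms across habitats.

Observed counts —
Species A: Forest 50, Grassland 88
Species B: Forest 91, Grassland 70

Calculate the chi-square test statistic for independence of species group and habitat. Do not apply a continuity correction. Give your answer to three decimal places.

Row totals: 138, 161. Column totals: 141, 158. Grand total N = 299.
Expected counts (row total × column total / N):
  Species A, Forest: 138×141/299 = 65.0769
  Species A, Grassland: 138×158/299 = 72.9231
  Species B, Forest: 161×141/299 = 75.9231
  Species B, Grassland: 161×158/299 = 85.0769
Contributions (O − E)²/E:
  (50 − 65.0769)²/65.0769 = 3.4930
  (88 − 72.9231)²/72.9231 = 3.1172
  (91 − 75.9231)²/75.9231 = 2.9940
  (70 − 85.0769)²/85.0769 = 2.6719
χ² = 3.4930 + 3.1172 + 2.9940 + 2.6719 = 12.276

12.276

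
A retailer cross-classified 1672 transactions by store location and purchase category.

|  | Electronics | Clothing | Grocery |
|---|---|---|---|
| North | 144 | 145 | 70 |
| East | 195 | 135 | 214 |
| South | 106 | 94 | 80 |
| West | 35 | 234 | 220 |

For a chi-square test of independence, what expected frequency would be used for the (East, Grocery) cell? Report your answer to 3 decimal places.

Row total (East) = 544; column total (Grocery) = 584; grand total N = 1672.
Expected count = (row total × column total) / N = 544 × 584 / 1672 = 190.010.

190.010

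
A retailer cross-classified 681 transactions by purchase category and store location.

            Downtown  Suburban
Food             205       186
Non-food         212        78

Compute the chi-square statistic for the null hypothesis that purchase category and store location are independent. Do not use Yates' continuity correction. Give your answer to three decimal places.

29.979

Row totals: 391, 290. Column totals: 417, 264. Grand total N = 681.
Expected counts (row total × column total / N):
  Food, Downtown: 391×417/681 = 239.4229
  Food, Suburban: 391×264/681 = 151.5771
  Non-food, Downtown: 290×417/681 = 177.5771
  Non-food, Suburban: 290×264/681 = 112.4229
Contributions (O − E)²/E:
  (205 − 239.4229)²/239.4229 = 4.9491
  (186 − 151.5771)²/151.5771 = 7.8174
  (212 − 177.5771)²/177.5771 = 6.6728
  (78 − 112.4229)²/112.4229 = 10.5400
χ² = 4.9491 + 7.8174 + 6.6728 + 10.5400 = 29.979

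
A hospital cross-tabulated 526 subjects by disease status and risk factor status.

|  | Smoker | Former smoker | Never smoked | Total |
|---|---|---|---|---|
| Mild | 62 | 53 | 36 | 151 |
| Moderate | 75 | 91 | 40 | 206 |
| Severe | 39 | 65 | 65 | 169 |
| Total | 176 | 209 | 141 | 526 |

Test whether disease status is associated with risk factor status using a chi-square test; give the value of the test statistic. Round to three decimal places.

Grand total N = 526.
Expected counts (row total × column total / N):
  Mild, Smoker: 151×176/526 = 50.5247
  Mild, Former smoker: 151×209/526 = 59.9981
  Mild, Never smoked: 151×141/526 = 40.4772
  Moderate, Smoker: 206×176/526 = 68.9278
  Moderate, Former smoker: 206×209/526 = 81.8517
  Moderate, Never smoked: 206×141/526 = 55.2205
  Severe, Smoker: 169×176/526 = 56.5475
  Severe, Former smoker: 169×209/526 = 67.1502
  Severe, Never smoked: 169×141/526 = 45.3023
Contributions (O − E)²/E:
  (62 − 50.5247)²/50.5247 = 2.6063
  (53 − 59.9981)²/59.9981 = 0.8162
  (36 − 40.4772)²/40.4772 = 0.4952
  (75 − 68.9278)²/68.9278 = 0.5349
  (91 − 81.8517)²/81.8517 = 1.0225
  (40 − 55.2205)²/55.2205 = 4.1952
  (39 − 56.5475)²/56.5475 = 5.4452
  (65 − 67.1502)²/67.1502 = 0.0689
  (65 − 45.3023)²/45.3023 = 8.5647
χ² = 2.6063 + 0.8162 + 0.4952 + 0.5349 + 1.0225 + 4.1952 + 5.4452 + 0.0689 + 8.5647 = 23.749

23.749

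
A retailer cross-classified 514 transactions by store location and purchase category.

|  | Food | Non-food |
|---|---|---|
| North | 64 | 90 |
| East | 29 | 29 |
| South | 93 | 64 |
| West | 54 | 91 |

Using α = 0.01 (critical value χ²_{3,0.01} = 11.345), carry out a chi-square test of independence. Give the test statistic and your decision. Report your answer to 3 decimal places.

Row totals: 154, 58, 157, 145. Column totals: 240, 274. Grand total N = 514.
Expected counts (row total × column total / N):
  North, Food: 154×240/514 = 71.9066
  North, Non-food: 154×274/514 = 82.0934
  East, Food: 58×240/514 = 27.0817
  East, Non-food: 58×274/514 = 30.9183
  South, Food: 157×240/514 = 73.3074
  South, Non-food: 157×274/514 = 83.6926
  West, Food: 145×240/514 = 67.7043
  West, Non-food: 145×274/514 = 77.2957
Contributions (O − E)²/E:
  (64 − 71.9066)²/71.9066 = 0.8694
  (90 − 82.0934)²/82.0934 = 0.7615
  (29 − 27.0817)²/27.0817 = 0.1359
  (29 − 30.9183)²/30.9183 = 0.1190
  (93 − 73.3074)²/73.3074 = 5.2900
  (64 − 83.6926)²/83.6926 = 4.6336
  (54 − 67.7043)²/67.7043 = 2.7739
  (91 − 77.2957)²/77.2957 = 2.4297
χ² = 0.8694 + 0.7615 + 0.1359 + 0.1190 + 5.2900 + 4.6336 + 2.7739 + 2.4297 = 17.013
df = (4−1)(2−1) = 3. Since 17.013 > 11.345, reject the null hypothesis of independence at α = 0.01.

17.013; reject H₀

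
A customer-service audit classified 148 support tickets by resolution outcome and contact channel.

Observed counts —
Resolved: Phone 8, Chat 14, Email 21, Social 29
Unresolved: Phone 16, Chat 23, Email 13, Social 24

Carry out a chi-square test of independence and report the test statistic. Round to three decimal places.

Row totals: 72, 76. Column totals: 24, 37, 34, 53. Grand total N = 148.
Expected counts (row total × column total / N):
  Resolved, Phone: 72×24/148 = 11.6757
  Resolved, Chat: 72×37/148 = 18.0000
  Resolved, Email: 72×34/148 = 16.5405
  Resolved, Social: 72×53/148 = 25.7838
  Unresolved, Phone: 76×24/148 = 12.3243
  Unresolved, Chat: 76×37/148 = 19.0000
  Unresolved, Email: 76×34/148 = 17.4595
  Unresolved, Social: 76×53/148 = 27.2162
Contributions (O − E)²/E:
  (8 − 11.6757)²/11.6757 = 1.1572
  (14 − 18.0000)²/18.0000 = 0.8889
  (21 − 16.5405)²/16.5405 = 1.2023
  (29 − 25.7838)²/25.7838 = 0.4012
  (16 − 12.3243)²/12.3243 = 1.0963
  (23 − 19.0000)²/19.0000 = 0.8421
  (13 − 17.4595)²/17.4595 = 1.1390
  (24 − 27.2162)²/27.2162 = 0.3801
χ² = 1.1572 + 0.8889 + 1.2023 + 0.4012 + 1.0963 + 0.8421 + 1.1390 + 0.3801 = 7.107

7.107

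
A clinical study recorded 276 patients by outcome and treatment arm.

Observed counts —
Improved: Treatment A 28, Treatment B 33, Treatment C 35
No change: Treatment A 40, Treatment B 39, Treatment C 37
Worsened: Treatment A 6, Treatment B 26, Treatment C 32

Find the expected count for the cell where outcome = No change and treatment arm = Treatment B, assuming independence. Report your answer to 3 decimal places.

41.188

Row total (No change) = 116; column total (Treatment B) = 98; grand total N = 276.
Expected count = (row total × column total) / N = 116 × 98 / 276 = 41.188.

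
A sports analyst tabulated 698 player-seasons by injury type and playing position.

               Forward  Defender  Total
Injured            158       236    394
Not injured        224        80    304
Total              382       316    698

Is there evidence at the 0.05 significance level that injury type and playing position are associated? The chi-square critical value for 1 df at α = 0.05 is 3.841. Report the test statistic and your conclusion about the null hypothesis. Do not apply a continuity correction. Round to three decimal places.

78.110; reject H₀

Grand total N = 698.
Expected counts (row total × column total / N):
  Injured, Forward: 394×382/698 = 215.6275
  Injured, Defender: 394×316/698 = 178.3725
  Not injured, Forward: 304×382/698 = 166.3725
  Not injured, Defender: 304×316/698 = 137.6275
Contributions (O − E)²/E:
  (158 − 215.6275)²/215.6275 = 15.4012
  (236 − 178.3725)²/178.3725 = 18.6179
  (224 − 166.3725)²/166.3725 = 19.9608
  (80 − 137.6275)²/137.6275 = 24.1298
χ² = 15.4012 + 18.6179 + 19.9608 + 24.1298 = 78.110
df = (2−1)(2−1) = 1. Since 78.110 > 3.841, reject the null hypothesis of independence at α = 0.05.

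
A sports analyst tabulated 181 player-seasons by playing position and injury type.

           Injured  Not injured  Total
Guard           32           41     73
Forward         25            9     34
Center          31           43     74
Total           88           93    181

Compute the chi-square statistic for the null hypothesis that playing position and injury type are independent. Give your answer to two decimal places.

Grand total N = 181.
Expected counts (row total × column total / N):
  Guard, Injured: 73×88/181 = 35.4917
  Guard, Not injured: 73×93/181 = 37.5083
  Forward, Injured: 34×88/181 = 16.5304
  Forward, Not injured: 34×93/181 = 17.4696
  Center, Injured: 74×88/181 = 35.9779
  Center, Not injured: 74×93/181 = 38.0221
Contributions (O − E)²/E:
  (32 − 35.4917)²/35.4917 = 0.3435
  (41 − 37.5083)²/37.5083 = 0.3250
  (25 − 16.5304)²/16.5304 = 4.3395
  (9 − 17.4696)²/17.4696 = 4.1062
  (31 − 35.9779)²/35.9779 = 0.6887
  (43 − 38.0221)²/38.0221 = 0.6517
χ² = 0.3435 + 0.3250 + 4.3395 + 4.1062 + 0.6887 + 0.6517 = 10.45

10.45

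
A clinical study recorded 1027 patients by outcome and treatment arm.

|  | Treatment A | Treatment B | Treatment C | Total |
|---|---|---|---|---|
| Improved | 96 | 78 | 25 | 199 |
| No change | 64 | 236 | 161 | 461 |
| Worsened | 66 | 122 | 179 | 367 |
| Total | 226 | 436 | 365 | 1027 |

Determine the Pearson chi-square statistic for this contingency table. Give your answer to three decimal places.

142.585

Grand total N = 1027.
Expected counts (row total × column total / N):
  Improved, Treatment A: 199×226/1027 = 43.7916
  Improved, Treatment B: 199×436/1027 = 84.4830
  Improved, Treatment C: 199×365/1027 = 70.7254
  No change, Treatment A: 461×226/1027 = 101.4469
  No change, Treatment B: 461×436/1027 = 195.7118
  No change, Treatment C: 461×365/1027 = 163.8413
  Worsened, Treatment A: 367×226/1027 = 80.7614
  Worsened, Treatment B: 367×436/1027 = 155.8053
  Worsened, Treatment C: 367×365/1027 = 130.4333
Contributions (O − E)²/E:
  (96 − 43.7916)²/43.7916 = 62.2429
  (78 − 84.4830)²/84.4830 = 0.4975
  (25 − 70.7254)²/70.7254 = 29.5624
  (64 − 101.4469)²/101.4469 = 13.8227
  (236 − 195.7118)²/195.7118 = 8.2935
  (161 − 163.8413)²/163.8413 = 0.0493
  (66 − 80.7614)²/80.7614 = 2.6981
  (122 − 155.8053)²/155.8053 = 7.3348
  (179 − 130.4333)²/130.4333 = 18.0838
χ² = 62.2429 + 0.4975 + 29.5624 + 13.8227 + 8.2935 + 0.0493 + 2.6981 + 7.3348 + 18.0838 = 142.585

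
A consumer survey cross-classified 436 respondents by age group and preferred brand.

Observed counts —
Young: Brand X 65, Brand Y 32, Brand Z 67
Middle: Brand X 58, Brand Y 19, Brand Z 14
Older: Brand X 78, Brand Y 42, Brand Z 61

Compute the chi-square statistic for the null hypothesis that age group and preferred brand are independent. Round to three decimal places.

20.321

Row totals: 164, 91, 181. Column totals: 201, 93, 142. Grand total N = 436.
Expected counts (row total × column total / N):
  Young, Brand X: 164×201/436 = 75.6055
  Young, Brand Y: 164×93/436 = 34.9817
  Young, Brand Z: 164×142/436 = 53.4128
  Middle, Brand X: 91×201/436 = 41.9518
  Middle, Brand Y: 91×93/436 = 19.4106
  Middle, Brand Z: 91×142/436 = 29.6376
  Older, Brand X: 181×201/436 = 83.4427
  Older, Brand Y: 181×93/436 = 38.6078
  Older, Brand Z: 181×142/436 = 58.9495
Contributions (O − E)²/E:
  (65 − 75.6055)²/75.6055 = 1.4877
  (32 − 34.9817)²/34.9817 = 0.2541
  (67 − 53.4128)²/53.4128 = 3.4563
  (58 − 41.9518)²/41.9518 = 6.1391
  (19 − 19.4106)²/19.4106 = 0.0087
  (14 − 29.6376)²/29.6376 = 8.2508
  (78 − 83.4427)²/83.4427 = 0.3550
  (42 − 38.6078)²/38.6078 = 0.2980
  (61 − 58.9495)²/58.9495 = 0.0713
χ² = 1.4877 + 0.2541 + 3.4563 + 6.1391 + 0.0087 + 8.2508 + 0.3550 + 0.2980 + 0.0713 = 20.321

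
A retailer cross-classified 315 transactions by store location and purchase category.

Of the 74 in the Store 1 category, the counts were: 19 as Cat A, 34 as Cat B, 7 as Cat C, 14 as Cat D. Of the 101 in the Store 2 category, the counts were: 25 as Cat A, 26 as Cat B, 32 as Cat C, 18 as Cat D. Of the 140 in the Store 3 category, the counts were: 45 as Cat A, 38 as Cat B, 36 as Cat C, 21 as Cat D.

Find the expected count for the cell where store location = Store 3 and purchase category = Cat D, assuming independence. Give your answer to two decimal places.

23.56

Row total (Store 3) = 140; column total (Cat D) = 53; grand total N = 315.
Expected count = (row total × column total) / N = 140 × 53 / 315 = 23.56.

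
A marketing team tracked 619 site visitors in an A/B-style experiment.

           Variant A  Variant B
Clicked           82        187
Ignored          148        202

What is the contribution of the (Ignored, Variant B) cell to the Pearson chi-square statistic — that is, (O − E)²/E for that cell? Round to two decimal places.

Row total (Ignored) = 350; column total (Variant B) = 389; N = 619.
Expected count E = 350 × 389 / 619 = 219.952.
Contribution = (O − E)²/E = (202 − 219.952)² / 219.952 = 1.47.

1.47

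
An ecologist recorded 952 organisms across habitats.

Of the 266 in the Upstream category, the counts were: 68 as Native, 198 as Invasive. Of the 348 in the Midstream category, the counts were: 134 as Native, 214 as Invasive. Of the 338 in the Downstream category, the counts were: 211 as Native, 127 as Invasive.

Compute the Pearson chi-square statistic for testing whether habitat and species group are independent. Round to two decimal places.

87.66

Row totals: 266, 348, 338. Column totals: 413, 539. Grand total N = 952.
Expected counts (row total × column total / N):
  Upstream, Native: 266×413/952 = 115.397
  Upstream, Invasive: 266×539/952 = 150.603
  Midstream, Native: 348×413/952 = 150.971
  Midstream, Invasive: 348×539/952 = 197.029
  Downstream, Native: 338×413/952 = 146.632
  Downstream, Invasive: 338×539/952 = 191.368
Contributions (O − E)²/E:
  (68 − 115.397)²/115.397 = 19.4674
  (198 − 150.603)²/150.603 = 14.9165
  (134 − 150.971)²/150.971 = 1.9077
  (214 − 197.029)²/197.029 = 1.4618
  (211 − 146.632)²/146.632 = 28.2560
  (127 − 191.368)²/191.368 = 21.6506
χ² = 19.4674 + 14.9165 + 1.9077 + 1.4618 + 28.2560 + 21.6506 = 87.66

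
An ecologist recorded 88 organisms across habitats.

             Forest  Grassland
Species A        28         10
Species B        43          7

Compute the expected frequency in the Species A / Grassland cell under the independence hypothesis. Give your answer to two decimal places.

Row total (Species A) = 38; column total (Grassland) = 17; grand total N = 88.
Expected count = (row total × column total) / N = 38 × 17 / 88 = 7.34.

7.34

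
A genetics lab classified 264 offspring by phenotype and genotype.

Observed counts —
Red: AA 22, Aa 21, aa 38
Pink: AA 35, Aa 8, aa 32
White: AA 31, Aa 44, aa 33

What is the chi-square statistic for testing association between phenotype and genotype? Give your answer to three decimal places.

Row totals: 81, 75, 108. Column totals: 88, 73, 103. Grand total N = 264.
Expected counts (row total × column total / N):
  Red, AA: 81×88/264 = 27.0000
  Red, Aa: 81×73/264 = 22.3977
  Red, aa: 81×103/264 = 31.6023
  Pink, AA: 75×88/264 = 25.0000
  Pink, Aa: 75×73/264 = 20.7386
  Pink, aa: 75×103/264 = 29.2614
  White, AA: 108×88/264 = 36.0000
  White, Aa: 108×73/264 = 29.8636
  White, aa: 108×103/264 = 42.1364
Contributions (O − E)²/E:
  (22 − 27.0000)²/27.0000 = 0.9259
  (21 − 22.3977)²/22.3977 = 0.0872
  (38 − 31.6023)²/31.6023 = 1.2952
  (35 − 25.0000)²/25.0000 = 4.0000
  (8 − 20.7386)²/20.7386 = 7.8246
  (32 − 29.2614)²/29.2614 = 0.2563
  (31 − 36.0000)²/36.0000 = 0.6944
  (44 − 29.8636)²/29.8636 = 6.6917
  (33 − 42.1364)²/42.1364 = 1.9810
χ² = 0.9259 + 0.0872 + 1.2952 + 4.0000 + 7.8246 + 0.2563 + 0.6944 + 6.6917 + 1.9810 = 23.756

23.756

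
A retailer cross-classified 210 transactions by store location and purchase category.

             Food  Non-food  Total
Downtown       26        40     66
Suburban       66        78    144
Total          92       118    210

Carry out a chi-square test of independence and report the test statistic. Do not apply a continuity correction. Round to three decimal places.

0.762

Grand total N = 210.
Expected counts (row total × column total / N):
  Downtown, Food: 66×92/210 = 28.9143
  Downtown, Non-food: 66×118/210 = 37.0857
  Suburban, Food: 144×92/210 = 63.0857
  Suburban, Non-food: 144×118/210 = 80.9143
Contributions (O − E)²/E:
  (26 − 28.9143)²/28.9143 = 0.2937
  (40 − 37.0857)²/37.0857 = 0.2290
  (66 − 63.0857)²/63.0857 = 0.1346
  (78 − 80.9143)²/80.9143 = 0.1050
χ² = 0.2937 + 0.2290 + 0.1346 + 0.1050 = 0.762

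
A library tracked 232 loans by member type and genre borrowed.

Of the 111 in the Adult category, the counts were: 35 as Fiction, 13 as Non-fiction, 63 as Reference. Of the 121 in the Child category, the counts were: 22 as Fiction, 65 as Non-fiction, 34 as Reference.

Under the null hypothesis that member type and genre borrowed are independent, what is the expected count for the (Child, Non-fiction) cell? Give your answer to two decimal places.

40.68

Row total (Child) = 121; column total (Non-fiction) = 78; grand total N = 232.
Expected count = (row total × column total) / N = 121 × 78 / 232 = 40.68.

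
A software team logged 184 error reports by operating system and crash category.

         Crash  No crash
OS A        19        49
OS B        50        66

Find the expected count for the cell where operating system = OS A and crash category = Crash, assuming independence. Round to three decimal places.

Row total (OS A) = 68; column total (Crash) = 69; grand total N = 184.
Expected count = (row total × column total) / N = 68 × 69 / 184 = 25.500.

25.500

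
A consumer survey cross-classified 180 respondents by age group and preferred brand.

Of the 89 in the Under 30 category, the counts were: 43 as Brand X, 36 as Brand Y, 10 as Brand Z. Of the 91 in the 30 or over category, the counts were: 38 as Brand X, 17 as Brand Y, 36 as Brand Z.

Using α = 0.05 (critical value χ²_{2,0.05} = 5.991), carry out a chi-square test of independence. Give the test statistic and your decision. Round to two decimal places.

Row totals: 89, 91. Column totals: 81, 53, 46. Grand total N = 180.
Expected counts (row total × column total / N):
  Under 30, Brand X: 89×81/180 = 40.0500
  Under 30, Brand Y: 89×53/180 = 26.2056
  Under 30, Brand Z: 89×46/180 = 22.7444
  30 or over, Brand X: 91×81/180 = 40.9500
  30 or over, Brand Y: 91×53/180 = 26.7944
  30 or over, Brand Z: 91×46/180 = 23.2556
Contributions (O − E)²/E:
  (43 − 40.0500)²/40.0500 = 0.2173
  (36 − 26.2056)²/26.2056 = 3.6607
  (10 − 22.7444)²/22.7444 = 7.1411
  (38 − 40.9500)²/40.9500 = 0.2125
  (17 − 26.7944)²/26.7944 = 3.5802
  (36 − 23.2556)²/23.2556 = 6.9841
χ² = 0.2173 + 3.6607 + 7.1411 + 0.2125 + 3.5802 + 6.9841 = 21.80
df = (2−1)(3−1) = 2. Since 21.80 > 5.991, reject the null hypothesis of independence at α = 0.05.

21.80; reject H₀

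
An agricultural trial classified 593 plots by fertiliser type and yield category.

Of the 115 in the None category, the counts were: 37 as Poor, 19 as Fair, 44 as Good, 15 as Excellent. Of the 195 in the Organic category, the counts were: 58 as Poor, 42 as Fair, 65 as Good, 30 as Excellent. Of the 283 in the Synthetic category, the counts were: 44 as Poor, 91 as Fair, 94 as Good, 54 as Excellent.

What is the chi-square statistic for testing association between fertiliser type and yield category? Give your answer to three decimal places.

Row totals: 115, 195, 283. Column totals: 139, 152, 203, 99. Grand total N = 593.
Expected counts (row total × column total / N):
  None, Poor: 115×139/593 = 26.9562
  None, Fair: 115×152/593 = 29.4772
  None, Good: 115×203/593 = 39.3676
  None, Excellent: 115×99/593 = 19.1990
  Organic, Poor: 195×139/593 = 45.7083
  Organic, Fair: 195×152/593 = 49.9831
  Organic, Good: 195×203/593 = 66.7538
  Organic, Excellent: 195×99/593 = 32.5548
  Synthetic, Poor: 283×139/593 = 66.3356
  Synthetic, Fair: 283×152/593 = 72.5396
  Synthetic, Good: 283×203/593 = 96.8786
  Synthetic, Excellent: 283×99/593 = 47.2462
Contributions (O − E)²/E:
  (37 − 26.9562)²/26.9562 = 3.7423
  (19 − 29.4772)²/29.4772 = 3.7240
  (44 − 39.3676)²/39.3676 = 0.5451
  (15 − 19.1990)²/19.1990 = 0.9184
  (58 − 45.7083)²/45.7083 = 3.3054
  (42 − 49.9831)²/49.9831 = 1.2750
  (65 − 66.7538)²/66.7538 = 0.0461
  (30 − 32.5548)²/32.5548 = 0.2005
  (44 − 66.3356)²/66.3356 = 7.5205
  (91 − 72.5396)²/72.5396 = 4.6979
  (94 − 96.8786)²/96.8786 = 0.0855
  (54 − 47.2462)²/47.2462 = 0.9654
χ² = 3.7423 + 3.7240 + 0.5451 + 0.9184 + 3.3054 + 1.2750 + 0.0461 + 0.2005 + 7.5205 + 4.6979 + 0.0855 + 0.9654 = 27.026

27.026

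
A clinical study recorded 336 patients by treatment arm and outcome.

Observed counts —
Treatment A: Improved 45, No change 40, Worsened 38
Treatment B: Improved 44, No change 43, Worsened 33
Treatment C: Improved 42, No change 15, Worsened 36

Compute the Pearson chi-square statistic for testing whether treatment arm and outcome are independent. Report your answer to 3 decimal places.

11.102

Row totals: 123, 120, 93. Column totals: 131, 98, 107. Grand total N = 336.
Expected counts (row total × column total / N):
  Treatment A, Improved: 123×131/336 = 47.9554
  Treatment A, No change: 123×98/336 = 35.8750
  Treatment A, Worsened: 123×107/336 = 39.1696
  Treatment B, Improved: 120×131/336 = 46.7857
  Treatment B, No change: 120×98/336 = 35.0000
  Treatment B, Worsened: 120×107/336 = 38.2143
  Treatment C, Improved: 93×131/336 = 36.2589
  Treatment C, No change: 93×98/336 = 27.1250
  Treatment C, Worsened: 93×107/336 = 29.6161
Contributions (O − E)²/E:
  (45 − 47.9554)²/47.9554 = 0.1821
  (40 − 35.8750)²/35.8750 = 0.4743
  (38 − 39.1696)²/39.1696 = 0.0349
  (44 − 46.7857)²/46.7857 = 0.1659
  (43 − 35.0000)²/35.0000 = 1.8286
  (33 − 38.2143)²/38.2143 = 0.7115
  (42 − 36.2589)²/36.2589 = 0.9090
  (15 − 27.1250)²/27.1250 = 5.4199
  (36 − 29.6161)²/29.6161 = 1.3761
χ² = 0.1821 + 0.4743 + 0.0349 + 0.1659 + 1.8286 + 0.7115 + 0.9090 + 5.4199 + 1.3761 = 11.102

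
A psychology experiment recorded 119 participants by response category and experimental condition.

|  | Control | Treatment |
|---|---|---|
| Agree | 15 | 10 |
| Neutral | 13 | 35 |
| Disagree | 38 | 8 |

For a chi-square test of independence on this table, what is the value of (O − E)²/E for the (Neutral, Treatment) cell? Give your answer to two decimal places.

Row total (Neutral) = 48; column total (Treatment) = 53; N = 119.
Expected count E = 48 × 53 / 119 = 21.378.
Contribution = (O − E)²/E = (35 − 21.378)² / 21.378 = 8.68.

8.68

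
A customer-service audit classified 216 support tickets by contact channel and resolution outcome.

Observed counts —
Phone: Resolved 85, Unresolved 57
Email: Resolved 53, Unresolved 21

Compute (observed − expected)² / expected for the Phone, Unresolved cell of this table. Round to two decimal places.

0.64

Row total (Phone) = 142; column total (Unresolved) = 78; N = 216.
Expected count E = 142 × 78 / 216 = 51.278.
Contribution = (O − E)²/E = (57 − 51.278)² / 51.278 = 0.64.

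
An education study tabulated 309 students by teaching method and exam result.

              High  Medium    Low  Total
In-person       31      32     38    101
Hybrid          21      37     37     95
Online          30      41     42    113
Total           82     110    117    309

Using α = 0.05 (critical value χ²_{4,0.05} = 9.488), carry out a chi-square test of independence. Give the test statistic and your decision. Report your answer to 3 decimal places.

2.155; fail to reject H₀

Grand total N = 309.
Expected counts (row total × column total / N):
  In-person, High: 101×82/309 = 26.8026
  In-person, Medium: 101×110/309 = 35.9547
  In-person, Low: 101×117/309 = 38.2427
  Hybrid, High: 95×82/309 = 25.2104
  Hybrid, Medium: 95×110/309 = 33.8188
  Hybrid, Low: 95×117/309 = 35.9709
  Online, High: 113×82/309 = 29.9871
  Online, Medium: 113×110/309 = 40.2265
  Online, Low: 113×117/309 = 42.7864
Contributions (O − E)²/E:
  (31 − 26.8026)²/26.8026 = 0.6573
  (32 − 35.9547)²/35.9547 = 0.4350
  (38 − 38.2427)²/38.2427 = 0.0015
  (21 − 25.2104)²/25.2104 = 0.7032
  (37 − 33.8188)²/33.8188 = 0.2992
  (37 − 35.9709)²/35.9709 = 0.0294
  (30 − 29.9871)²/29.9871 = 0.0000
  (41 − 40.2265)²/40.2265 = 0.0149
  (42 − 42.7864)²/42.7864 = 0.0145
χ² = 0.6573 + 0.4350 + 0.0015 + 0.7032 + 0.2992 + 0.0294 + 0.0000 + 0.0149 + 0.0145 = 2.155
df = (3−1)(3−1) = 4. Since 2.155 < 9.488, fail to reject the null hypothesis of independence at α = 0.05.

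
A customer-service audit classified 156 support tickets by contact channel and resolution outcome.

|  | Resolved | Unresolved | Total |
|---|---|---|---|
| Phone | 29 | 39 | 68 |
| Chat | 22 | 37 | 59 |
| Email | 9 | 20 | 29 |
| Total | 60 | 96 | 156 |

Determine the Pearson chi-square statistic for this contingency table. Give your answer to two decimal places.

Grand total N = 156.
Expected counts (row total × column total / N):
  Phone, Resolved: 68×60/156 = 26.154
  Phone, Unresolved: 68×96/156 = 41.846
  Chat, Resolved: 59×60/156 = 22.692
  Chat, Unresolved: 59×96/156 = 36.308
  Email, Resolved: 29×60/156 = 11.154
  Email, Unresolved: 29×96/156 = 17.846
Contributions (O − E)²/E:
  (29 − 26.154)²/26.154 = 0.3097
  (39 − 41.846)²/41.846 = 0.1936
  (22 − 22.692)²/22.692 = 0.0211
  (37 − 36.308)²/36.308 = 0.0132
  (9 − 11.154)²/11.154 = 0.4160
  (20 − 17.846)²/17.846 = 0.2600
χ² = 0.3097 + 0.1936 + 0.0211 + 0.0132 + 0.4160 + 0.2600 = 1.21

1.21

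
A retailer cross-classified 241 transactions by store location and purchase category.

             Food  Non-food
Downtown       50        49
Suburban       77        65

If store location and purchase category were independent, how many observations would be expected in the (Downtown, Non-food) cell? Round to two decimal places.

Row total (Downtown) = 99; column total (Non-food) = 114; grand total N = 241.
Expected count = (row total × column total) / N = 99 × 114 / 241 = 46.83.

46.83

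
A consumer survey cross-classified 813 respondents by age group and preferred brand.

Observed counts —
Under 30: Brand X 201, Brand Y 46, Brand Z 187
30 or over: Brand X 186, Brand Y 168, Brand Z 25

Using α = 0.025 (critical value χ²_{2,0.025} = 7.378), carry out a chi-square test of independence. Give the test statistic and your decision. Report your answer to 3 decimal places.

191.079; reject H₀

Row totals: 434, 379. Column totals: 387, 214, 212. Grand total N = 813.
Expected counts (row total × column total / N):
  Under 30, Brand X: 434×387/813 = 206.5904
  Under 30, Brand Y: 434×214/813 = 114.2386
  Under 30, Brand Z: 434×212/813 = 113.1710
  30 or over, Brand X: 379×387/813 = 180.4096
  30 or over, Brand Y: 379×214/813 = 99.7614
  30 or over, Brand Z: 379×212/813 = 98.8290
Contributions (O − E)²/E:
  (201 − 206.5904)²/206.5904 = 0.1513
  (46 − 114.2386)²/114.2386 = 40.7612
  (187 − 113.1710)²/113.1710 = 48.1636
  (186 − 180.4096)²/180.4096 = 0.1732
  (168 − 99.7614)²/99.7614 = 46.6764
  (25 − 98.8290)²/98.8290 = 55.1531
χ² = 0.1513 + 40.7612 + 48.1636 + 0.1732 + 46.6764 + 55.1531 = 191.079
df = (2−1)(3−1) = 2. Since 191.079 > 7.378, reject the null hypothesis of independence at α = 0.025.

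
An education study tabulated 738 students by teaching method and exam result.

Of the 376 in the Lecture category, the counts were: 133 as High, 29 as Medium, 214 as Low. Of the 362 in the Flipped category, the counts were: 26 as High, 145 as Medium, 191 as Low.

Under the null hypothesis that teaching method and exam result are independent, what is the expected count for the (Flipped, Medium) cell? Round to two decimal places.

Row total (Flipped) = 362; column total (Medium) = 174; grand total N = 738.
Expected count = (row total × column total) / N = 362 × 174 / 738 = 85.35.

85.35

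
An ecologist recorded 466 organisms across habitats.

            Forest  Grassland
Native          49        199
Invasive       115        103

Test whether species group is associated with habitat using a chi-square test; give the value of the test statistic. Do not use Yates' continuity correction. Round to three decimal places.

55.376

Row totals: 248, 218. Column totals: 164, 302. Grand total N = 466.
Expected counts (row total × column total / N):
  Native, Forest: 248×164/466 = 87.2790
  Native, Grassland: 248×302/466 = 160.7210
  Invasive, Forest: 218×164/466 = 76.7210
  Invasive, Grassland: 218×302/466 = 141.2790
Contributions (O − E)²/E:
  (49 − 87.2790)²/87.2790 = 16.7885
  (199 − 160.7210)²/160.7210 = 9.1169
  (115 − 76.7210)²/76.7210 = 19.0988
  (103 − 141.2790)²/141.2790 = 10.3715
χ² = 16.7885 + 9.1169 + 19.0988 + 10.3715 = 55.376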